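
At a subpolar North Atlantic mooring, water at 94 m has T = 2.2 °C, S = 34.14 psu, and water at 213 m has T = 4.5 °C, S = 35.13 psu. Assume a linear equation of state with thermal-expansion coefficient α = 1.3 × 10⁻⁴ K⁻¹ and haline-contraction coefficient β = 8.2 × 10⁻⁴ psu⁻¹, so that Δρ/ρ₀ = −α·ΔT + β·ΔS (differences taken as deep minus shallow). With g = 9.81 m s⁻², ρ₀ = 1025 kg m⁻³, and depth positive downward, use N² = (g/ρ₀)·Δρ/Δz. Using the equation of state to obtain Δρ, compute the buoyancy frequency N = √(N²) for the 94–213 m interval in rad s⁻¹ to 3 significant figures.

6.50 × 10⁻³ rad s⁻¹

ΔT = +2.3 K, ΔS = +0.99 psu (deep − shallow).
Δρ/ρ₀ = −αΔT + βΔS = -2.99 × 10⁻⁴ + 8.118 × 10⁻⁴ = 5.128 × 10⁻⁴, so Δρ ≈ 0.5256 kg m⁻³.
N² = (g/ρ₀)·Δρ/Δz = g·(Δρ/ρ₀)/Δz = 9.81 × 5.128 × 10⁻⁴ / 119 = 4.2274 × 10⁻⁵ s⁻².
N = √(4.2274 × 10⁻⁵) = 6.5018 × 10⁻³ rad s⁻¹ ≈ 6.50 × 10⁻³ rad s⁻¹.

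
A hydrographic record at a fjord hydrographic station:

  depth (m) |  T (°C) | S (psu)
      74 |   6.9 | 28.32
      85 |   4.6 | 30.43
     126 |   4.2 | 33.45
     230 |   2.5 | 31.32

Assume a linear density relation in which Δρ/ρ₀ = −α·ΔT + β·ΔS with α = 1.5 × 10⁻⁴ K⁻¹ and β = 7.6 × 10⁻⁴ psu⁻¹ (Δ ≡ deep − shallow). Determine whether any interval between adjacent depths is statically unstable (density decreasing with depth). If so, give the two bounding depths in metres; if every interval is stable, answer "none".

Evaluate Δρ/ρ₀ = −αΔT + βΔS across each adjacent pair:
  74–85 m: −αΔT+βΔS = −(1.5 × 10⁻⁴)(-2.3)+(7.6 × 10⁻⁴)(+2.11) = 1.9 × 10⁻³ → stable
  85–126 m: −αΔT+βΔS = −(1.5 × 10⁻⁴)(-0.4)+(7.6 × 10⁻⁴)(+3.02) = 2.4 × 10⁻³ → stable
  126–230 m: −αΔT+βΔS = −(1.5 × 10⁻⁴)(-1.7)+(7.6 × 10⁻⁴)(-2.13) = -1.4 × 10⁻³ → UNSTABLE
The 126–230 m interval has Δρ < 0: lighter water underlies denser water.

126–230 m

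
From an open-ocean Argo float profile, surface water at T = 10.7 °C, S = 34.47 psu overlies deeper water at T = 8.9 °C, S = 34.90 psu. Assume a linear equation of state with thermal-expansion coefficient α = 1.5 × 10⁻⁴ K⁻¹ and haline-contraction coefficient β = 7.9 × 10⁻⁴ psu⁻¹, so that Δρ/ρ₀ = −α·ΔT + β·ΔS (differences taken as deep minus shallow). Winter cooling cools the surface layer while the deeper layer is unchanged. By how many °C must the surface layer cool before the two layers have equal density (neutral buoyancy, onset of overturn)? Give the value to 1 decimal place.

4.1 °C

Neutral buoyancy requires Δρ = 0, i.e. −α(T_deep − T_surf′) + β(S_deep − S_surf) = 0.
T_surf′ = T_deep − (β/α)·ΔS = 8.9 − (7.9 × 10⁻⁴/1.5 × 10⁻⁴)·(+0.43) = 6.635 °C.
Cooling required: 10.7 − (6.635) = 4.065 °C.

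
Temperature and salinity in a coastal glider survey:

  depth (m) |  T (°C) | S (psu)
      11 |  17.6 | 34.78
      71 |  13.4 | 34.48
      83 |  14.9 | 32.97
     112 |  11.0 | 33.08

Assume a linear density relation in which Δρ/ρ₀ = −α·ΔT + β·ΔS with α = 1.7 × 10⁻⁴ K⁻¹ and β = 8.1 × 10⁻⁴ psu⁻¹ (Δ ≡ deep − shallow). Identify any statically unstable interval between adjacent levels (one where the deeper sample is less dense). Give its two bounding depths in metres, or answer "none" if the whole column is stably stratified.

Evaluate Δρ/ρ₀ = −αΔT + βΔS across each adjacent pair:
  11–71 m: −αΔT+βΔS = −(1.7 × 10⁻⁴)(-4.2)+(8.1 × 10⁻⁴)(-0.30) = 4.7 × 10⁻⁴ → stable
  71–83 m: −αΔT+βΔS = −(1.7 × 10⁻⁴)(+1.5)+(8.1 × 10⁻⁴)(-1.51) = -1.5 × 10⁻³ → UNSTABLE
  83–112 m: −αΔT+βΔS = −(1.7 × 10⁻⁴)(-3.9)+(8.1 × 10⁻⁴)(+0.11) = 7.5 × 10⁻⁴ → stable
The 71–83 m interval has Δρ < 0: lighter water underlies denser water.

71–83 m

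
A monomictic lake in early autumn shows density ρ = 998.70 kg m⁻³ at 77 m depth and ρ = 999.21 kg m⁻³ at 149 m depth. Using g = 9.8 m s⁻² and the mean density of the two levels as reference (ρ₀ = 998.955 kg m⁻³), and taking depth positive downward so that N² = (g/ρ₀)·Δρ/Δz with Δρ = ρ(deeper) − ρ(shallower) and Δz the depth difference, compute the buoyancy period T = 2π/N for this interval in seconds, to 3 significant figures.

Δρ = 999.21 − 998.70 = 0.51 kg m⁻³ over Δz = 149 − 77 = 72 m.
N² = (9.8/998.955) × (0.51/72) = 6.9489 × 10⁻⁵ s⁻².
N = √(6.9489 × 10⁻⁵) = 8.3360 × 10⁻³ rad s⁻¹, so T = 2π/N = 753.74 s ≈ 754 s.

754 s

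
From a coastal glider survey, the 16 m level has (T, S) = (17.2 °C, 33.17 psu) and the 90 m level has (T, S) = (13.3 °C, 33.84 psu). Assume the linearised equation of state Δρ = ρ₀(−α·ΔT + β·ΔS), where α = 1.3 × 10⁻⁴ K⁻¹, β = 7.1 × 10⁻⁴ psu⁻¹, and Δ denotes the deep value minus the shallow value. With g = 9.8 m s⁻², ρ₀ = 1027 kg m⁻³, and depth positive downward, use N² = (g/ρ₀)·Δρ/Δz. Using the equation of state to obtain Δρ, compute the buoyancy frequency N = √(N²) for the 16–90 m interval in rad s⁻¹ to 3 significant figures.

ΔT = -3.9 K, ΔS = +0.67 psu (deep − shallow).
Δρ/ρ₀ = −αΔT + βΔS = 5.07 × 10⁻⁴ + 4.757 × 10⁻⁴ = 9.827 × 10⁻⁴, so Δρ ≈ 1.009 kg m⁻³.
N² = (g/ρ₀)·Δρ/Δz = g·(Δρ/ρ₀)/Δz = 9.8 × 9.827 × 10⁻⁴ / 74 = 1.3014 × 10⁻⁴ s⁻².
N = √(1.3014 × 10⁻⁴) = 0.011408 rad s⁻¹ ≈ 0.0114 rad s⁻¹.

0.0114 rad s⁻¹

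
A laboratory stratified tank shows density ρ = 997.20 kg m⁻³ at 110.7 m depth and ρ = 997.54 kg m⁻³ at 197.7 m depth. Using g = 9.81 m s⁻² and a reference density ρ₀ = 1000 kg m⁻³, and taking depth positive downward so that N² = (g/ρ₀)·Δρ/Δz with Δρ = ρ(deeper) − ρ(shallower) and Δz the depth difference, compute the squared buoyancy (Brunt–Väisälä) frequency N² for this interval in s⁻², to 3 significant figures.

Δρ = 997.54 − 997.20 = 0.34 kg m⁻³ over Δz = 197.7 − 110.7 = 87 m.
N² = (9.81/1000) × (0.34/87) = 3.8338 × 10⁻⁵ s⁻² ≈ 3.83 × 10⁻⁵ s⁻².

3.83 × 10⁻⁵ s⁻²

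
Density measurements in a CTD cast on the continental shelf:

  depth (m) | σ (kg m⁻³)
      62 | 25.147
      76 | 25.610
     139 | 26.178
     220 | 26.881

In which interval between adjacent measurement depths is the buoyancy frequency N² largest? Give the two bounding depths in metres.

Compute the density gradient over each adjacent pair:
  62–76 m: Δρ/Δz = 0.463/14 = 0.033 kg m⁻⁴
  76–139 m: Δρ/Δz = 0.568/63 = 9.0 × 10⁻³ kg m⁻⁴
  139–220 m: Δρ/Δz = 0.703/81 = 8.7 × 10⁻³ kg m⁻⁴
The largest gradient is in the 62–76 m interval — the pycnocline.

62–76 m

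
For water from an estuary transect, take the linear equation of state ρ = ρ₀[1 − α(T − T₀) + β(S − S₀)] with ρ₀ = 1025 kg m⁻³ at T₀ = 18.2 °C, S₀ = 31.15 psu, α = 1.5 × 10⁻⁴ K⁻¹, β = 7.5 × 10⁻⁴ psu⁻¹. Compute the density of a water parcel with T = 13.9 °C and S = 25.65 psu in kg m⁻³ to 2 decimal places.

1021.43 kg m⁻³

T − T₀ = -4.3 K, S − S₀ = -5.50 psu.
Bracket = 1 − α·(-4.3) + β·(-5.50) = 1 + (-3.48 × 10⁻³) = 0.9965200.
ρ = 1025 × 0.9965200 = 1021.43 kg m⁻³.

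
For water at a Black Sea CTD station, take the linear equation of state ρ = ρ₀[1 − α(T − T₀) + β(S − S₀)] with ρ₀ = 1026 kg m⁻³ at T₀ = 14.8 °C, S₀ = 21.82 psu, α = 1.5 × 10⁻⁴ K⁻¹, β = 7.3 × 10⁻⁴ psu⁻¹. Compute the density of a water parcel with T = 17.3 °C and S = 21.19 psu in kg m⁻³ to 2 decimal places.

T − T₀ = +2.5 K, S − S₀ = -0.63 psu.
Bracket = 1 − α·(+2.5) + β·(-0.63) = 1 + (-8.349 × 10⁻⁴) = 0.9991651.
ρ = 1026 × 0.9991651 = 1025.14 kg m⁻³.

1025.14 kg m⁻³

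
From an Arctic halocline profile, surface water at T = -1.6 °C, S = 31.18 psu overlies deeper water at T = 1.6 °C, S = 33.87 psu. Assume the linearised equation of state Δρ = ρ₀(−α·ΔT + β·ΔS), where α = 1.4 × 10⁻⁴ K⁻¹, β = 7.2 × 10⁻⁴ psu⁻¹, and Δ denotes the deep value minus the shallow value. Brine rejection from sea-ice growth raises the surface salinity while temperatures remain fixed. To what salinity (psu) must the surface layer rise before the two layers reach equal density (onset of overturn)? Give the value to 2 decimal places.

Neutral buoyancy requires −α(T_deep − T_surf) + β(S_deep − S_surf′) = 0.
S_surf′ = S_deep − (α/β)·ΔT = 33.87 − (1.4 × 10⁻⁴/7.2 × 10⁻⁴)·(+3.2) = 33.2478 psu.
Increase required: 33.2478 − 31.18 = 2.0678 psu.

33.25 psu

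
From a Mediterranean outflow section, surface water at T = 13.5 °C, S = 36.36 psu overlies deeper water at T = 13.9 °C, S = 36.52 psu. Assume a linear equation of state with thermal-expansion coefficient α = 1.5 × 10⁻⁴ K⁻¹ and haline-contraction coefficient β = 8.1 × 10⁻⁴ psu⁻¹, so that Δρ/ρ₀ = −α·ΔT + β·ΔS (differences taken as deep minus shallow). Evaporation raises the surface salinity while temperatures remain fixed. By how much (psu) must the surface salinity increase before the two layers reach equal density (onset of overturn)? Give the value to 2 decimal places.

0.09 psu

Neutral buoyancy requires −α(T_deep − T_surf) + β(S_deep − S_surf′) = 0.
S_surf′ = S_deep − (α/β)·ΔT = 36.52 − (1.5 × 10⁻⁴/8.1 × 10⁻⁴)·(+0.4) = 36.4459 psu.
Increase required: 36.4459 − 36.36 = 0.0859 psu.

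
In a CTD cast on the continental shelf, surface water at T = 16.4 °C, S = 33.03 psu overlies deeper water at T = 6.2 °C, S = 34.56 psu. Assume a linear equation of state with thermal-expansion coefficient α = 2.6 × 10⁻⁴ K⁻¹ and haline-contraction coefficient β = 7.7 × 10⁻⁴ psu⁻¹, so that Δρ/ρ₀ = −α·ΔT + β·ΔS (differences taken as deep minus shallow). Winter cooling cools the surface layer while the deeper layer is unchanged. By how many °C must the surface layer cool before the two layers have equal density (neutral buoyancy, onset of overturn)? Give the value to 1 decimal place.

14.7 °C

Neutral buoyancy requires Δρ = 0, i.e. −α(T_deep − T_surf′) + β(S_deep − S_surf) = 0.
T_surf′ = T_deep − (β/α)·ΔS = 6.2 − (7.7 × 10⁻⁴/2.6 × 10⁻⁴)·(+1.53) = 1.669 °C.
Cooling required: 16.4 − (1.669) = 14.731 °C.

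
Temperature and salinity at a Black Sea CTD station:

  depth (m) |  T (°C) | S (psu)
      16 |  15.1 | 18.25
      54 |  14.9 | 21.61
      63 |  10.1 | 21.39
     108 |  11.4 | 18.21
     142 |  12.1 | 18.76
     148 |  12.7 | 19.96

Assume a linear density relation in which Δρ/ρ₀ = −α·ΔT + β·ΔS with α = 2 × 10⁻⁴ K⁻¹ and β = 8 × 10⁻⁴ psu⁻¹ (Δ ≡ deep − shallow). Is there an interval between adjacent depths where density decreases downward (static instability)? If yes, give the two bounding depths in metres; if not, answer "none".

Evaluate Δρ/ρ₀ = −αΔT + βΔS across each adjacent pair:
  16–54 m: −αΔT+βΔS = −(2 × 10⁻⁴)(-0.2)+(8 × 10⁻⁴)(+3.36) = 2.7 × 10⁻³ → stable
  54–63 m: −αΔT+βΔS = −(2 × 10⁻⁴)(-4.8)+(8 × 10⁻⁴)(-0.22) = 7.8 × 10⁻⁴ → stable
  63–108 m: −αΔT+βΔS = −(2 × 10⁻⁴)(+1.3)+(8 × 10⁻⁴)(-3.18) = -2.8 × 10⁻³ → UNSTABLE
  108–142 m: −αΔT+βΔS = −(2 × 10⁻⁴)(+0.7)+(8 × 10⁻⁴)(+0.55) = 3.0 × 10⁻⁴ → stable
  142–148 m: −αΔT+βΔS = −(2 × 10⁻⁴)(+0.6)+(8 × 10⁻⁴)(+1.20) = 8.4 × 10⁻⁴ → stable
The 63–108 m interval has Δρ < 0: lighter water underlies denser water.

63–108 m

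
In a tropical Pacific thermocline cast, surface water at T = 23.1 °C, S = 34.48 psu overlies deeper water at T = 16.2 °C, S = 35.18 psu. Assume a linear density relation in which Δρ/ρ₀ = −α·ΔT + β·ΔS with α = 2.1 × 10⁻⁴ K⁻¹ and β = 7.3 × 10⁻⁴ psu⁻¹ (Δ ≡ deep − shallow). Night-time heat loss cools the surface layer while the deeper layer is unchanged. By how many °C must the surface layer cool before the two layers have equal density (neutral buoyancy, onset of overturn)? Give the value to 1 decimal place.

Neutral buoyancy requires Δρ = 0, i.e. −α(T_deep − T_surf′) + β(S_deep − S_surf) = 0.
T_surf′ = T_deep − (β/α)·ΔS = 16.2 − (7.3 × 10⁻⁴/2.1 × 10⁻⁴)·(+0.70) = 13.767 °C.
Cooling required: 23.1 − (13.767) = 9.333 °C.

9.3 °C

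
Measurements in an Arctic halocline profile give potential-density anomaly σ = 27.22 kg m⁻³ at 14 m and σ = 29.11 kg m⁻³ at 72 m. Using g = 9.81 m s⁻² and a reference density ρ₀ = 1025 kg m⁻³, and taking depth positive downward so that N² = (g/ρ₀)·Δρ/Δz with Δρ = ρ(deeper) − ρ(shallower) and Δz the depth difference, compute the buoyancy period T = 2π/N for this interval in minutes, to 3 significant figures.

5.93 min

Δρ = 1029.11 − 1027.22 = 1.89 kg m⁻³ over Δz = 72 − 14 = 58 m.
N² = (9.81/1025) × (1.89/58) = 3.1187 × 10⁻⁴ s⁻².
N = √(3.1187 × 10⁻⁴) = 0.017660 rad s⁻¹, so T = 2π/N = 355.79 s = 5.9298 min ≈ 5.93 min.
Since Δρ > 0 the layer is stably stratified.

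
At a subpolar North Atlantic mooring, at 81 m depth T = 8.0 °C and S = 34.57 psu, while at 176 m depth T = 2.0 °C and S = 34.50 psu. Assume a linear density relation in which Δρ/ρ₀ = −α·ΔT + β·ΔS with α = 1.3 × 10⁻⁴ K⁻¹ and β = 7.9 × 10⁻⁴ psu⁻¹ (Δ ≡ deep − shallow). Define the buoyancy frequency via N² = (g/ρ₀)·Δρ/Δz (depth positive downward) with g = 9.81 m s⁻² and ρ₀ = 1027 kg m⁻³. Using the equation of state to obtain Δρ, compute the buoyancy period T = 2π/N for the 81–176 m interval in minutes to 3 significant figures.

12.1 min

ΔT = -6.0 K, ΔS = -0.07 psu (deep − shallow).
Δρ/ρ₀ = −αΔT + βΔS = 7.80 × 10⁻⁴ − 5.53 × 10⁻⁵ = 7.247 × 10⁻⁴, so Δρ ≈ 0.7443 kg m⁻³.
N² = (g/ρ₀)·Δρ/Δz = g·(Δρ/ρ₀)/Δz = 9.81 × 7.247 × 10⁻⁴ / 95 = 7.4835 × 10⁻⁵ s⁻².
N = √(7.4835 × 10⁻⁵) = 8.6507 × 10⁻³ rad s⁻¹ → T = 2π/N = 726.32 s = 12.105 min ≈ 12.1 min.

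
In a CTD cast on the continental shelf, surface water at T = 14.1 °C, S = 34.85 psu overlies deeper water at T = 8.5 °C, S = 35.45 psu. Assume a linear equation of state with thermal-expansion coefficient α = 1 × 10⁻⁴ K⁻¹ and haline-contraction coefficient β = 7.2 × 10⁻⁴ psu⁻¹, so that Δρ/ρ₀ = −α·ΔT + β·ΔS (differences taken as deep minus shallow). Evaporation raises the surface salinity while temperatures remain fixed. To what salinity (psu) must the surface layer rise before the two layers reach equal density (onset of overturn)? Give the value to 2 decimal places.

36.23 psu

Neutral buoyancy requires −α(T_deep − T_surf) + β(S_deep − S_surf′) = 0.
S_surf′ = S_deep − (α/β)·ΔT = 35.45 − (1 × 10⁻⁴/7.2 × 10⁻⁴)·(-5.6) = 36.2278 psu.
Increase required: 36.2278 − 34.85 = 1.3778 psu.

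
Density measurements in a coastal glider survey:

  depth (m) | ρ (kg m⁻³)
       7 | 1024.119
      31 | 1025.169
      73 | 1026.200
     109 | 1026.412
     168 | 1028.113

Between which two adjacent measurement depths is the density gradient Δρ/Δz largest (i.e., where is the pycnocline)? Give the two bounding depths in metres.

7–31 m

Compute the density gradient over each adjacent pair:
  7–31 m: Δρ/Δz = 1.050/24 = 0.044 kg m⁻⁴
  31–73 m: Δρ/Δz = 1.031/42 = 0.025 kg m⁻⁴
  73–109 m: Δρ/Δz = 0.212/36 = 5.9 × 10⁻³ kg m⁻⁴
  109–168 m: Δρ/Δz = 1.701/59 = 0.029 kg m⁻⁴
The largest gradient is in the 7–31 m interval — the pycnocline.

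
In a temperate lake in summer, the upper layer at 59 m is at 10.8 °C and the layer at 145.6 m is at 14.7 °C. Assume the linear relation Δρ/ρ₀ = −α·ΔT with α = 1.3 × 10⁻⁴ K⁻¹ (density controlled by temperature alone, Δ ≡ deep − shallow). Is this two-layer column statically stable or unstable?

ΔT = 14.7 − 10.8 = +3.9 K, so Δρ/ρ₀ = −αΔT = -5.07 × 10⁻⁴.
Δρ/ρ₀ < 0, so Δρ < 0: deeper water is lighter → statically unstable; the column would overturn.

unstable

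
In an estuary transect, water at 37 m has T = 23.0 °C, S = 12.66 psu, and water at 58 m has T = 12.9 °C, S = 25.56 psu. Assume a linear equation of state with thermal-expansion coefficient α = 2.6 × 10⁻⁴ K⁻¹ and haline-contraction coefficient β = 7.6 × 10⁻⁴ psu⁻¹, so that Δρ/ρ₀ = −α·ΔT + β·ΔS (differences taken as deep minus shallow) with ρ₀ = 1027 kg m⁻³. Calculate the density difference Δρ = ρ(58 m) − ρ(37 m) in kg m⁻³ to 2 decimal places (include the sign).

+12.77 kg m⁻³

ΔT = -10.1 K, ΔS = +12.90 psu (deep − shallow).
Δρ/ρ₀ = −(2.6 × 10⁻⁴)(-10.1) + (7.6 × 10⁻⁴)(+12.90) = 0.01243.
Δρ = 1027 × (0.01243) = +12.77 kg m⁻³.
Positive Δρ: denser below, stable.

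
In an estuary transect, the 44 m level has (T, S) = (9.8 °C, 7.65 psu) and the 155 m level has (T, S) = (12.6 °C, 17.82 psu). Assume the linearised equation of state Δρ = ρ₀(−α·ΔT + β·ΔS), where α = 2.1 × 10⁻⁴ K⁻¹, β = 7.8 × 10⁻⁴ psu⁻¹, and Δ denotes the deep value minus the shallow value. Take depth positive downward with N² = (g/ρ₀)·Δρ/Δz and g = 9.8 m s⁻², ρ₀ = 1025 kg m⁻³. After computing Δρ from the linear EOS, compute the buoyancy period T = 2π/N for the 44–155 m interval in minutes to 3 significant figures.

ΔT = +2.8 K, ΔS = +10.17 psu (deep − shallow).
Δρ/ρ₀ = −αΔT + βΔS = -5.88 × 10⁻⁴ + 7.9326 × 10⁻³ = 7.3446 × 10⁻³, so Δρ ≈ 7.528 kg m⁻³.
N² = (g/ρ₀)·Δρ/Δz = g·(Δρ/ρ₀)/Δz = 9.8 × 7.3446 × 10⁻³ / 111 = 6.4844 × 10⁻⁴ s⁻².
N = √(6.4844 × 10⁻⁴) = 0.025464 rad s⁻¹ → T = 2π/N = 246.75 s = 4.1125 min ≈ 4.11 min.

4.11 min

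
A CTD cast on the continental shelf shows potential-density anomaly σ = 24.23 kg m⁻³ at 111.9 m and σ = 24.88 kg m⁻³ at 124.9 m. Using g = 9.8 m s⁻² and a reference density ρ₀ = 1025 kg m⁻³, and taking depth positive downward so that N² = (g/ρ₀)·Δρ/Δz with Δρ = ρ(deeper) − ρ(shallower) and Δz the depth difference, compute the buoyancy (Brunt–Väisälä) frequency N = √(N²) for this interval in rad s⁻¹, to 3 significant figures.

0.0219 rad s⁻¹

Δρ = 1024.88 − 1024.23 = 0.65 kg m⁻³ over Δz = 124.9 − 111.9 = 13 m.
N² = (9.8/1025) × (0.65/13) = 4.7805 × 10⁻⁴ s⁻².
N = √(4.7805 × 10⁻⁴) = 0.021864 rad s⁻¹ ≈ 0.0219 rad s⁻¹.
Since Δρ > 0 the layer is stably stratified.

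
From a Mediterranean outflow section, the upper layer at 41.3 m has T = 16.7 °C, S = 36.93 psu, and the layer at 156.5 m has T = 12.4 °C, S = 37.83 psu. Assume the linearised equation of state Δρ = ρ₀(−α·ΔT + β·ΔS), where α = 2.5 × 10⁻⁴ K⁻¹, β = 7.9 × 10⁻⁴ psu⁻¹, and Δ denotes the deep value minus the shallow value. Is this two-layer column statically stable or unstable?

stable

ΔT = 12.4 − 16.7 = -4.3 K and ΔS = 37.83 − 36.93 = +0.90 psu (deep − shallow).
−αΔT = 1.075 × 10⁻³; βΔS = 7.11 × 10⁻⁴; sum Δρ/ρ₀ = 1.786 × 10⁻³.
Δρ/ρ₀ > 0, so Δρ > 0: deeper water is denser → statically stable.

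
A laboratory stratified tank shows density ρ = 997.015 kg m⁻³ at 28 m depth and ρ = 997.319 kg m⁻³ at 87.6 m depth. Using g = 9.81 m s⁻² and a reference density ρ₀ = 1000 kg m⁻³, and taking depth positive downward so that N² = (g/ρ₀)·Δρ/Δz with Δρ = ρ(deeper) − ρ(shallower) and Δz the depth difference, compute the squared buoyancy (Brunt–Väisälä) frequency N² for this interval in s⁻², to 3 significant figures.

Δρ = 997.319 − 997.015 = 0.304 kg m⁻³ over Δz = 87.6 − 28 = 59.6 m.
N² = (9.81/1000) × (0.304/59.6) = 5.0038 × 10⁻⁵ s⁻² ≈ 5.00 × 10⁻⁵ s⁻².

5.00 × 10⁻⁵ s⁻²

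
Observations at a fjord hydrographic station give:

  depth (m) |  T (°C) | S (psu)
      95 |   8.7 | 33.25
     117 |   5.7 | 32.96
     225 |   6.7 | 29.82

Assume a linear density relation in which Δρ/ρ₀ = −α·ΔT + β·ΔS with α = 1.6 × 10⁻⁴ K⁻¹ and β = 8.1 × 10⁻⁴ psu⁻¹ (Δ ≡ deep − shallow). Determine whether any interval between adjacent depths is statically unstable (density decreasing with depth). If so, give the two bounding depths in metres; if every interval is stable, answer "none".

117–225 m

Evaluate Δρ/ρ₀ = −αΔT + βΔS across each adjacent pair:
  95–117 m: −αΔT+βΔS = −(1.6 × 10⁻⁴)(-3.0)+(8.1 × 10⁻⁴)(-0.29) = 2.5 × 10⁻⁴ → stable
  117–225 m: −αΔT+βΔS = −(1.6 × 10⁻⁴)(+1.0)+(8.1 × 10⁻⁴)(-3.14) = -2.7 × 10⁻³ → UNSTABLE
The 117–225 m interval has Δρ < 0: lighter water underlies denser water.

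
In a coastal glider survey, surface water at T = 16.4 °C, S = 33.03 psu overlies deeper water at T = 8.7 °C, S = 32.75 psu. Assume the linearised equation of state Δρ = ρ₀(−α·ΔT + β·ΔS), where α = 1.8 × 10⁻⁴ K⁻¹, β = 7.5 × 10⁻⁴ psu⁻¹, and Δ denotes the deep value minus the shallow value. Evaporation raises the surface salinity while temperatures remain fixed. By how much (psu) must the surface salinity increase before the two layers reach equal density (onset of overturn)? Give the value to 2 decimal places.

1.57 psu

Neutral buoyancy requires −α(T_deep − T_surf) + β(S_deep − S_surf′) = 0.
S_surf′ = S_deep − (α/β)·ΔT = 32.75 − (1.8 × 10⁻⁴/7.5 × 10⁻⁴)·(-7.7) = 34.5980 psu.
Increase required: 34.5980 − 33.03 = 1.5680 psu.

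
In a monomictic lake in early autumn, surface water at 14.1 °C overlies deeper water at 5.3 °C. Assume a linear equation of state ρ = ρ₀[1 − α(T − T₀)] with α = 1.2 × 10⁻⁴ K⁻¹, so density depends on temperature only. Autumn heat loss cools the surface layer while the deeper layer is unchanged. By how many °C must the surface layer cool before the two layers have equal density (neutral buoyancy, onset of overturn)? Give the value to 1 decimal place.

With temperature the only control, equal density requires T_surf′ = T_deep.
T_surf′ = 5.3 °C.
Cooling required: 14.1 − 5.3 = 8.8 °C.

8.8 °C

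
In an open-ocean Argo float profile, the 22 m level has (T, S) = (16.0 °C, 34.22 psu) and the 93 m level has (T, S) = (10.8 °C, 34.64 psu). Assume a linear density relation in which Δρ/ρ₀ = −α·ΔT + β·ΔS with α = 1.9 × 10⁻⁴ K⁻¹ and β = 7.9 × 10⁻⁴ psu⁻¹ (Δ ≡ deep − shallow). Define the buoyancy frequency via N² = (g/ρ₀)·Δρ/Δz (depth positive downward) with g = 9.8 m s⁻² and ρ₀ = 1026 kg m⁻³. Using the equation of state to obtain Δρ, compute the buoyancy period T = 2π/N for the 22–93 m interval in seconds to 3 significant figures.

ΔT = -5.2 K, ΔS = +0.42 psu (deep − shallow).
Δρ/ρ₀ = −αΔT + βΔS = 9.88 × 10⁻⁴ + 3.318 × 10⁻⁴ = 1.3198 × 10⁻³, so Δρ ≈ 1.354 kg m⁻³.
N² = (g/ρ₀)·Δρ/Δz = g·(Δρ/ρ₀)/Δz = 9.8 × 1.3198 × 10⁻³ / 71 = 1.8217 × 10⁻⁴ s⁻².
N = √(1.8217 × 10⁻⁴) = 0.013497 rad s⁻¹ → T = 2π/N = 465.52 s ≈ 466 s.

466 s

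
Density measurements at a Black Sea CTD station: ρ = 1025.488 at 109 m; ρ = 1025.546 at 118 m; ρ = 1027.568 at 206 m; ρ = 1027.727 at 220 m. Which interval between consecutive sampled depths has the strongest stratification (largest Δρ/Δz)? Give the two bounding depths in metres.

118–206 m

Compute the density gradient over each adjacent pair:
  109–118 m: Δρ/Δz = 0.058/9 = 6.4 × 10⁻³ kg m⁻⁴
  118–206 m: Δρ/Δz = 2.022/88 = 0.023 kg m⁻⁴
  206–220 m: Δρ/Δz = 0.159/14 = 0.011 kg m⁻⁴
The largest gradient is in the 118–206 m interval — the pycnocline.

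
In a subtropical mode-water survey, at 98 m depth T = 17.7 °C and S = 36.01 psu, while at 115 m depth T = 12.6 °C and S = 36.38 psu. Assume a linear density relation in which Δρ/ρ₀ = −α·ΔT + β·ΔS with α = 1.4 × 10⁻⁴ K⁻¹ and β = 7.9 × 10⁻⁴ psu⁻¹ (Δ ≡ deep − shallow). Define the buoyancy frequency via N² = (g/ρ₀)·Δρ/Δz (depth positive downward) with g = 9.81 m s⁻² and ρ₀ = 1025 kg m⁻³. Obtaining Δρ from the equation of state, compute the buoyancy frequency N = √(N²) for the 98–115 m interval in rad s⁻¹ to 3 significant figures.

ΔT = -5.1 K, ΔS = +0.37 psu (deep − shallow).
Δρ/ρ₀ = −αΔT + βΔS = 7.14 × 10⁻⁴ + 2.923 × 10⁻⁴ = 1.0063 × 10⁻³, so Δρ ≈ 1.031 kg m⁻³.
N² = (g/ρ₀)·Δρ/Δz = g·(Δρ/ρ₀)/Δz = 9.81 × 1.0063 × 10⁻³ / 17 = 5.8069 × 10⁻⁴ s⁻².
N = √(5.8069 × 10⁻⁴) = 0.024098 rad s⁻¹ ≈ 0.0241 rad s⁻¹.

0.0241 rad s⁻¹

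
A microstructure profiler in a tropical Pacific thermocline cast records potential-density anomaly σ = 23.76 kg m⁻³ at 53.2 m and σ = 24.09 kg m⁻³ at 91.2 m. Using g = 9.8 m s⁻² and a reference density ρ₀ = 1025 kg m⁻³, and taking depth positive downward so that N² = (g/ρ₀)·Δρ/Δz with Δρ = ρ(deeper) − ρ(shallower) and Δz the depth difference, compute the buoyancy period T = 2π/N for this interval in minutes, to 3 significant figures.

11.5 min

Δρ = 1024.09 − 1023.76 = 0.33 kg m⁻³ over Δz = 91.2 − 53.2 = 38 m.
N² = (9.8/1025) × (0.33/38) = 8.3030 × 10⁻⁵ s⁻².
N = √(8.3030 × 10⁻⁵) = 9.1121 × 10⁻³ rad s⁻¹, so T = 2π/N = 689.54 s = 11.492 min ≈ 11.5 min.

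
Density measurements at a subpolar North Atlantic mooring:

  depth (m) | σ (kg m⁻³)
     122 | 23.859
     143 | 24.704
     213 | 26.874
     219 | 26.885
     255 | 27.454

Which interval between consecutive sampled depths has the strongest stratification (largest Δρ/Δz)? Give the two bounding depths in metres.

122–143 m

Compute the density gradient over each adjacent pair:
  122–143 m: Δρ/Δz = 0.845/21 = 0.040 kg m⁻⁴
  143–213 m: Δρ/Δz = 2.170/70 = 0.031 kg m⁻⁴
  213–219 m: Δρ/Δz = 0.011/6 = 1.8 × 10⁻³ kg m⁻⁴
  219–255 m: Δρ/Δz = 0.569/36 = 0.016 kg m⁻⁴
The largest gradient is in the 122–143 m interval — the pycnocline.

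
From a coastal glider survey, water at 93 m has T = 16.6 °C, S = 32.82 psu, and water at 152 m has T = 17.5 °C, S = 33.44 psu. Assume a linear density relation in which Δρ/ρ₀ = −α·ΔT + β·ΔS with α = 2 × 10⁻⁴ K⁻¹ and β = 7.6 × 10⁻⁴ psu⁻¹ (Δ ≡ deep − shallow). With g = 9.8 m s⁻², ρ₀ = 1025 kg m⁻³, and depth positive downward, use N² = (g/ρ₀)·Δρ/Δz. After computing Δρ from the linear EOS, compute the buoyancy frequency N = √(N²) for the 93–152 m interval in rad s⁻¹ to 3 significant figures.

6.95 × 10⁻³ rad s⁻¹

ΔT = +0.9 K, ΔS = +0.62 psu (deep − shallow).
Δρ/ρ₀ = −αΔT + βΔS = -1.80 × 10⁻⁴ + 4.712 × 10⁻⁴ = 2.912 × 10⁻⁴, so Δρ ≈ 0.2985 kg m⁻³.
N² = (g/ρ₀)·Δρ/Δz = g·(Δρ/ρ₀)/Δz = 9.8 × 2.912 × 10⁻⁴ / 59 = 4.8369 × 10⁻⁵ s⁻².
N = √(4.8369 × 10⁻⁵) = 6.9548 × 10⁻³ rad s⁻¹ ≈ 6.95 × 10⁻³ rad s⁻¹.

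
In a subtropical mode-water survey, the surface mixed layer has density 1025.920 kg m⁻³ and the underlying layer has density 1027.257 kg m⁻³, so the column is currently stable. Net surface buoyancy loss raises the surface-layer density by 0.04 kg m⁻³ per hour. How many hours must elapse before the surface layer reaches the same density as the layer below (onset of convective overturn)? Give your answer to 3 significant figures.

33.4 hours

Density deficit of the surface layer: 1027.257 − 1025.920 = 1.337 kg m⁻³.
Required change = 1.337 / 0.04 = 33.4 hours.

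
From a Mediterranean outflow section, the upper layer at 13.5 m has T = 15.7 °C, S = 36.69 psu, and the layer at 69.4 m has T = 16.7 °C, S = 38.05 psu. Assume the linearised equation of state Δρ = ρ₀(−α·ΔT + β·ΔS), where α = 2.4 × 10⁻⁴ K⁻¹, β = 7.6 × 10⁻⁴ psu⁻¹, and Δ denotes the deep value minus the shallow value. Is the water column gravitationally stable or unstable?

ΔT = 16.7 − 15.7 = +1.0 K and ΔS = 38.05 − 36.69 = +1.36 psu (deep − shallow).
−αΔT = -2.40 × 10⁻⁴; βΔS = 1.0336 × 10⁻³; sum Δρ/ρ₀ = 7.936 × 10⁻⁴.
Δρ/ρ₀ > 0, so Δρ > 0: deeper water is denser → statically stable.

stable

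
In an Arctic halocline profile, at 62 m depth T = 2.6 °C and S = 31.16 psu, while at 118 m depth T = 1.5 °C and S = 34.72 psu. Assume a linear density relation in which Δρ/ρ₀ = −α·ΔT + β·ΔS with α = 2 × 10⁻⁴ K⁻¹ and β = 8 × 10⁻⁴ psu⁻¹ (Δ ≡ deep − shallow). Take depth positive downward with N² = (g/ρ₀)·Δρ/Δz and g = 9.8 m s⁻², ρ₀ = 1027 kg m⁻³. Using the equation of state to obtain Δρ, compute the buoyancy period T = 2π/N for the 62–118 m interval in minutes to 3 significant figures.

4.52 min

ΔT = -1.1 K, ΔS = +3.56 psu (deep − shallow).
Δρ/ρ₀ = −αΔT + βΔS = 2.20 × 10⁻⁴ + 2.848 × 10⁻³ = 3.068 × 10⁻³, so Δρ ≈ 3.151 kg m⁻³.
N² = (g/ρ₀)·Δρ/Δz = g·(Δρ/ρ₀)/Δz = 9.8 × 3.068 × 10⁻³ / 56 = 5.3690 × 10⁻⁴ s⁻².
N = √(5.3690 × 10⁻⁴) = 0.023171 rad s⁻¹ → T = 2π/N = 271.17 s = 4.5195 min ≈ 4.52 min.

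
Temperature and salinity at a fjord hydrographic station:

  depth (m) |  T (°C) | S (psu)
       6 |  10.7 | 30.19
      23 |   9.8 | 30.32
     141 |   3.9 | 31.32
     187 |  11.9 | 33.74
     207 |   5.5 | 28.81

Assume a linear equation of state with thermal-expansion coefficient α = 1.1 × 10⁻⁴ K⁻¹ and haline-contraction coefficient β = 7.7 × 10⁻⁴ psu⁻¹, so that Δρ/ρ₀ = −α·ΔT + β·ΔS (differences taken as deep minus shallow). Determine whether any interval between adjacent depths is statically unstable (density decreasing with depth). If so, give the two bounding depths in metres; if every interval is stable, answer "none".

Evaluate Δρ/ρ₀ = −αΔT + βΔS across each adjacent pair:
  6–23 m: −αΔT+βΔS = −(1.1 × 10⁻⁴)(-0.9)+(7.7 × 10⁻⁴)(+0.13) = 2.0 × 10⁻⁴ → stable
  23–141 m: −αΔT+βΔS = −(1.1 × 10⁻⁴)(-5.9)+(7.7 × 10⁻⁴)(+1.00) = 1.4 × 10⁻³ → stable
  141–187 m: −αΔT+βΔS = −(1.1 × 10⁻⁴)(+8.0)+(7.7 × 10⁻⁴)(+2.42) = 9.8 × 10⁻⁴ → stable
  187–207 m: −αΔT+βΔS = −(1.1 × 10⁻⁴)(-6.4)+(7.7 × 10⁻⁴)(-4.93) = -3.1 × 10⁻³ → UNSTABLE
The 187–207 m interval has Δρ < 0: lighter water underlies denser water.

187–207 m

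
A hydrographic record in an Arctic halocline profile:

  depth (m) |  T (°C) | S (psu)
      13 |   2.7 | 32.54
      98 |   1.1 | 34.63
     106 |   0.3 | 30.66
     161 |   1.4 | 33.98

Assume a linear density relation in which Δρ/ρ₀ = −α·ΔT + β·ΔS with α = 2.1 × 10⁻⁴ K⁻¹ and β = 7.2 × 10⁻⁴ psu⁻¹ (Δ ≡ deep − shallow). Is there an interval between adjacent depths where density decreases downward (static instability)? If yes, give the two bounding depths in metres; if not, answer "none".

98–106 m

Evaluate Δρ/ρ₀ = −αΔT + βΔS across each adjacent pair:
  13–98 m: −αΔT+βΔS = −(2.1 × 10⁻⁴)(-1.6)+(7.2 × 10⁻⁴)(+2.09) = 1.8 × 10⁻³ → stable
  98–106 m: −αΔT+βΔS = −(2.1 × 10⁻⁴)(-0.8)+(7.2 × 10⁻⁴)(-3.97) = -2.7 × 10⁻³ → UNSTABLE
  106–161 m: −αΔT+βΔS = −(2.1 × 10⁻⁴)(+1.1)+(7.2 × 10⁻⁴)(+3.32) = 2.2 × 10⁻³ → stable
The 98–106 m interval has Δρ < 0: lighter water underlies denser water.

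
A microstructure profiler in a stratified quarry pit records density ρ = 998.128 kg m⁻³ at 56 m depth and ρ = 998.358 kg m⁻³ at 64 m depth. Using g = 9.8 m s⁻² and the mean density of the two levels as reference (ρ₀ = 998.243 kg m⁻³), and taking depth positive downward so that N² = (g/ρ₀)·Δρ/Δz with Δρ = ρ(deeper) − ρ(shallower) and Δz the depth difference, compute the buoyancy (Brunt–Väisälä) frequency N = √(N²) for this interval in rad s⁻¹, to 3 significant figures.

Δρ = 998.358 − 998.128 = 0.230 kg m⁻³ over Δz = 64 − 56 = 8 m.
N² = (9.8/998.243) × (0.230/8) = 2.8225 × 10⁻⁴ s⁻².
N = √(2.8225 × 10⁻⁴) = 0.016800 rad s⁻¹ ≈ 0.0168 rad s⁻¹.

0.0168 rad s⁻¹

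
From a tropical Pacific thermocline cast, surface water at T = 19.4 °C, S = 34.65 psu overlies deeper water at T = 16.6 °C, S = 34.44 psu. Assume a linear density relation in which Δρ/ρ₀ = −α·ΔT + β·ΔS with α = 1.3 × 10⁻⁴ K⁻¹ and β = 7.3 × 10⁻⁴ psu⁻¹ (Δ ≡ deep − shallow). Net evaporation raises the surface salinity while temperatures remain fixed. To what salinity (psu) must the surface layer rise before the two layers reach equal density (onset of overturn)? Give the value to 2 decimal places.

34.94 psu

Neutral buoyancy requires −α(T_deep − T_surf) + β(S_deep − S_surf′) = 0.
S_surf′ = S_deep − (α/β)·ΔT = 34.44 − (1.3 × 10⁻⁴/7.3 × 10⁻⁴)·(-2.8) = 34.9386 psu.
Increase required: 34.9386 − 34.65 = 0.2886 psu.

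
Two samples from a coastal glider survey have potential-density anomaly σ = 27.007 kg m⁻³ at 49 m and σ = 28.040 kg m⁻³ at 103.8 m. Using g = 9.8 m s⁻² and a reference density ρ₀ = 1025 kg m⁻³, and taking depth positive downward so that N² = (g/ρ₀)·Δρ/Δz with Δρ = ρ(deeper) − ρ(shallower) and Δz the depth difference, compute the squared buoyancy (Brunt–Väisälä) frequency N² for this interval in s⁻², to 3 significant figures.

1.80 × 10⁻⁴ s⁻²

Δρ = 1028.040 − 1027.007 = 1.033 kg m⁻³ over Δz = 103.8 − 49 = 54.8 m.
N² = (9.8/1025) × (1.033/54.8) = 1.8023 × 10⁻⁴ s⁻² ≈ 1.80 × 10⁻⁴ s⁻².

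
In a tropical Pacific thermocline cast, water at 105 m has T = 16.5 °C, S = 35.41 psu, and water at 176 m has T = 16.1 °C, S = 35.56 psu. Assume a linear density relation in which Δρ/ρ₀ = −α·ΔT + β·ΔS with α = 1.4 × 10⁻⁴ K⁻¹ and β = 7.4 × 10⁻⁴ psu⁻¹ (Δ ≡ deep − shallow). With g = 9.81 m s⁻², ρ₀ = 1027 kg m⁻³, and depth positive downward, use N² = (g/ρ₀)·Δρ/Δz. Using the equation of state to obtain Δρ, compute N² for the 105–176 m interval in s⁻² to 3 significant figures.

2.31 × 10⁻⁵ s⁻²

ΔT = -0.4 K, ΔS = +0.15 psu (deep − shallow).
Δρ/ρ₀ = −αΔT + βΔS = 5.60 × 10⁻⁵ + 1.11 × 10⁻⁴ = 1.67 × 10⁻⁴, so Δρ ≈ 0.1715 kg m⁻³.
N² = (g/ρ₀)·Δρ/Δz = g·(Δρ/ρ₀)/Δz = 9.81 × 1.67 × 10⁻⁴ / 71 = 2.3074 × 10⁻⁵ s⁻² ≈ 2.31 × 10⁻⁵ s⁻².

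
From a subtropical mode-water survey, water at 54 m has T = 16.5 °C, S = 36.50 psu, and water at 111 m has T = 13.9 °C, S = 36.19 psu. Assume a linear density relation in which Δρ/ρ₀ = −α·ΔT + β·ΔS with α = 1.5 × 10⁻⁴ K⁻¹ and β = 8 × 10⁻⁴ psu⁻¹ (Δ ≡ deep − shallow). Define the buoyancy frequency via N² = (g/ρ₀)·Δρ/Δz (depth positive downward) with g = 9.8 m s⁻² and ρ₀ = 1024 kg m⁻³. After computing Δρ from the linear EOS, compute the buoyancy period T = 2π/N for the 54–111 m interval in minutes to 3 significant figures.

ΔT = -2.6 K, ΔS = -0.31 psu (deep − shallow).
Δρ/ρ₀ = −αΔT + βΔS = 3.90 × 10⁻⁴ − 2.48 × 10⁻⁴ = 1.42 × 10⁻⁴, so Δρ ≈ 0.1454 kg m⁻³.
N² = (g/ρ₀)·Δρ/Δz = g·(Δρ/ρ₀)/Δz = 9.8 × 1.42 × 10⁻⁴ / 57 = 2.4414 × 10⁻⁵ s⁻².
N = √(2.4414 × 10⁻⁵) = 4.9411 × 10⁻³ rad s⁻¹ → T = 2π/N = 1.2716 × 10³ s = 21.193 min ≈ 21.2 min.

21.2 min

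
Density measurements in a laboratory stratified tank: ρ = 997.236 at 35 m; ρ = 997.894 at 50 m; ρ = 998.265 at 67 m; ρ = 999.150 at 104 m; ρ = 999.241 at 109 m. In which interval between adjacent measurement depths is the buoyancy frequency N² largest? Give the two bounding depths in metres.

Compute the density gradient over each adjacent pair:
  35–50 m: Δρ/Δz = 0.658/15 = 0.044 kg m⁻⁴
  50–67 m: Δρ/Δz = 0.371/17 = 0.022 kg m⁻⁴
  67–104 m: Δρ/Δz = 0.885/37 = 0.024 kg m⁻⁴
  104–109 m: Δρ/Δz = 0.091/5 = 0.018 kg m⁻⁴
The largest gradient is in the 35–50 m interval — the pycnocline.

35–50 m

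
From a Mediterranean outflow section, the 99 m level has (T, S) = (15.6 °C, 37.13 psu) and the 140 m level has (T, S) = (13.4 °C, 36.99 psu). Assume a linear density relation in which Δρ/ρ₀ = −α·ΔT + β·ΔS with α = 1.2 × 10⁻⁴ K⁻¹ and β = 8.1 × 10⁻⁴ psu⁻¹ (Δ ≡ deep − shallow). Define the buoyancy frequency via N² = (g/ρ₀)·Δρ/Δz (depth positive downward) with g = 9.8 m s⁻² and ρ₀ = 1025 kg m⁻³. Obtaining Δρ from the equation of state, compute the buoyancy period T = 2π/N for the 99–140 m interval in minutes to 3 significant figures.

17.5 min

ΔT = -2.2 K, ΔS = -0.14 psu (deep − shallow).
Δρ/ρ₀ = −αΔT + βΔS = 2.64 × 10⁻⁴ − 1.134 × 10⁻⁴ = 1.506 × 10⁻⁴, so Δρ ≈ 0.1544 kg m⁻³.
N² = (g/ρ₀)·Δρ/Δz = g·(Δρ/ρ₀)/Δz = 9.8 × 1.506 × 10⁻⁴ / 41 = 3.5997 × 10⁻⁵ s⁻².
N = √(3.5997 × 10⁻⁵) = 5.9997 × 10⁻³ rad s⁻¹ → T = 2π/N = 1.0472 × 10³ s = 17.453 min ≈ 17.5 min.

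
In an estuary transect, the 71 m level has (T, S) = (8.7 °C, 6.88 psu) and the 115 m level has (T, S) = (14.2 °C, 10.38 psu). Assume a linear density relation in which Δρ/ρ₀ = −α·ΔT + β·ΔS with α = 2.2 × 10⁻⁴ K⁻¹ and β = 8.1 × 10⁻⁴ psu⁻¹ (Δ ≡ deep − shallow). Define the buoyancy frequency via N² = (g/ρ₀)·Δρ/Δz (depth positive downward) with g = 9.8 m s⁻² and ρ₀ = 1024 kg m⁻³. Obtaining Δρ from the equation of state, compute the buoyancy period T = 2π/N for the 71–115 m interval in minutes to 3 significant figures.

5.50 min

ΔT = +5.5 K, ΔS = +3.50 psu (deep − shallow).
Δρ/ρ₀ = −αΔT + βΔS = -1.21 × 10⁻³ + 2.835 × 10⁻³ = 1.625 × 10⁻³, so Δρ ≈ 1.664 kg m⁻³.
N² = (g/ρ₀)·Δρ/Δz = g·(Δρ/ρ₀)/Δz = 9.8 × 1.625 × 10⁻³ / 44 = 3.6193 × 10⁻⁴ s⁻².
N = √(3.6193 × 10⁻⁴) = 0.019024 rad s⁻¹ → T = 2π/N = 330.28 s = 5.5047 min ≈ 5.50 min.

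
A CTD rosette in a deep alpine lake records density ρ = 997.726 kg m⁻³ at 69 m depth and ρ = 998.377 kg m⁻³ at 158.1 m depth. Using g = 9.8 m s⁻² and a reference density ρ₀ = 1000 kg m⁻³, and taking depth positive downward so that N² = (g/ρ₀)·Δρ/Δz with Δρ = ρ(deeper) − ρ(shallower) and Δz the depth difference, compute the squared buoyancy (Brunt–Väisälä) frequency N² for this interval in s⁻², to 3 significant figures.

7.16 × 10⁻⁵ s⁻²

Δρ = 998.377 − 997.726 = 0.651 kg m⁻³ over Δz = 158.1 − 69 = 89.1 m.
N² = (9.8/1000) × (0.651/89.1) = 7.1603 × 10⁻⁵ s⁻² ≈ 7.16 × 10⁻⁵ s⁻².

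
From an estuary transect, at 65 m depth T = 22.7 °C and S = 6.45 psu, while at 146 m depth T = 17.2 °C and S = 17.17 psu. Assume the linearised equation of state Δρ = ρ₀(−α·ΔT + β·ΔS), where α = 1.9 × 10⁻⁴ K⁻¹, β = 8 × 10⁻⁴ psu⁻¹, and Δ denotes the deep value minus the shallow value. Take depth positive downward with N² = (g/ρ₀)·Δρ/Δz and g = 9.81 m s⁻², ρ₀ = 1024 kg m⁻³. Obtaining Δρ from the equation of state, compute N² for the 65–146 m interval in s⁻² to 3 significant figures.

1.17 × 10⁻³ s⁻²

ΔT = -5.5 K, ΔS = +10.72 psu (deep − shallow).
Δρ/ρ₀ = −αΔT + βΔS = 1.045 × 10⁻³ + 8.576 × 10⁻³ = 9.621 × 10⁻³, so Δρ ≈ 9.852 kg m⁻³.
N² = (g/ρ₀)·Δρ/Δz = g·(Δρ/ρ₀)/Δz = 9.81 × 9.621 × 10⁻³ / 81 = 1.1652 × 10⁻³ s⁻² ≈ 1.17 × 10⁻³ s⁻².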